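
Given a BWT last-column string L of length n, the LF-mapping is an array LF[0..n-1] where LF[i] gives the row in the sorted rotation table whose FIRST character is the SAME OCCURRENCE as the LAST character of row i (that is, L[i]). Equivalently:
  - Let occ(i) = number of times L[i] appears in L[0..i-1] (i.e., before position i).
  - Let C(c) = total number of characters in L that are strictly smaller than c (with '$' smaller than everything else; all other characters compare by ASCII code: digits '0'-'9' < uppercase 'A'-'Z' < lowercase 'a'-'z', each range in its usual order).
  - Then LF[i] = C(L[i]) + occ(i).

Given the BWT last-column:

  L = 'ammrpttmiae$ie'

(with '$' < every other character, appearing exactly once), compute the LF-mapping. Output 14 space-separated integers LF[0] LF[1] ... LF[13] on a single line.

Char counts: '$':1, 'a':2, 'e':2, 'i':2, 'm':3, 'p':1, 'r':1, 't':2
C (first-col start): C('$')=0, C('a')=1, C('e')=3, C('i')=5, C('m')=7, C('p')=10, C('r')=11, C('t')=12
L[0]='a': occ=0, LF[0]=C('a')+0=1+0=1
L[1]='m': occ=0, LF[1]=C('m')+0=7+0=7
L[2]='m': occ=1, LF[2]=C('m')+1=7+1=8
L[3]='r': occ=0, LF[3]=C('r')+0=11+0=11
L[4]='p': occ=0, LF[4]=C('p')+0=10+0=10
L[5]='t': occ=0, LF[5]=C('t')+0=12+0=12
L[6]='t': occ=1, LF[6]=C('t')+1=12+1=13
L[7]='m': occ=2, LF[7]=C('m')+2=7+2=9
L[8]='i': occ=0, LF[8]=C('i')+0=5+0=5
L[9]='a': occ=1, LF[9]=C('a')+1=1+1=2
L[10]='e': occ=0, LF[10]=C('e')+0=3+0=3
L[11]='$': occ=0, LF[11]=C('$')+0=0+0=0
L[12]='i': occ=1, LF[12]=C('i')+1=5+1=6
L[13]='e': occ=1, LF[13]=C('e')+1=3+1=4

Answer: 1 7 8 11 10 12 13 9 5 2 3 0 6 4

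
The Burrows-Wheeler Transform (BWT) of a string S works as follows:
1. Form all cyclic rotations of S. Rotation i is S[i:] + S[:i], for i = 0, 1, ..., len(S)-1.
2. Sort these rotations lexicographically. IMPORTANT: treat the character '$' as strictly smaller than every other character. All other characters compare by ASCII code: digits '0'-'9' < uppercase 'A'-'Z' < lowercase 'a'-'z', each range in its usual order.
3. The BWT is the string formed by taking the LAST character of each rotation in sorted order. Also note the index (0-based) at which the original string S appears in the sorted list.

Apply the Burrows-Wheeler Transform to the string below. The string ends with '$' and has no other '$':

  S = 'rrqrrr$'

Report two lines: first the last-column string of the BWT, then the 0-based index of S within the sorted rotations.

Answer: rrrrr$q
5

Derivation:
All 7 rotations (rotation i = S[i:]+S[:i]):
  rot[0] = rrqrrr$
  rot[1] = rqrrr$r
  rot[2] = qrrr$rr
  rot[3] = rrr$rrq
  rot[4] = rr$rrqr
  rot[5] = r$rrqrr
  rot[6] = $rrqrrr
Sorted (with $ < everything):
  sorted[0] = $rrqrrr  (last char: 'r')
  sorted[1] = qrrr$rr  (last char: 'r')
  sorted[2] = r$rrqrr  (last char: 'r')
  sorted[3] = rqrrr$r  (last char: 'r')
  sorted[4] = rr$rrqr  (last char: 'r')
  sorted[5] = rrqrrr$  (last char: '$')
  sorted[6] = rrr$rrq  (last char: 'q')
Last column: rrrrr$q
Original string S is at sorted index 5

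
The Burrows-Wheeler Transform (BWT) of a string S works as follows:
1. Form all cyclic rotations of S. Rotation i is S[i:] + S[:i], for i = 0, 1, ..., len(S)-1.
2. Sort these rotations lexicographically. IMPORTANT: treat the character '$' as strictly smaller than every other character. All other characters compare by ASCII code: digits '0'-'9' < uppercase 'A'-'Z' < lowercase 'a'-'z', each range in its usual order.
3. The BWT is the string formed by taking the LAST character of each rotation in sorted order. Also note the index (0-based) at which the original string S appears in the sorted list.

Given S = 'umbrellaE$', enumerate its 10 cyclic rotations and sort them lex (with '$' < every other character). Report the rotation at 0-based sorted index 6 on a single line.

All 10 rotations (rotation i = S[i:]+S[:i]):
  rot[0] = umbrellaE$
  rot[1] = mbrellaE$u
  rot[2] = brellaE$um
  rot[3] = rellaE$umb
  rot[4] = ellaE$umbr
  rot[5] = llaE$umbre
  rot[6] = laE$umbrel
  rot[7] = aE$umbrell
  rot[8] = E$umbrella
  rot[9] = $umbrellaE
Sorted (with $ < everything):
  sorted[0] = $umbrellaE
  sorted[1] = E$umbrella
  sorted[2] = aE$umbrell
  sorted[3] = brellaE$um
  sorted[4] = ellaE$umbr
  sorted[5] = laE$umbrel
  sorted[6] = llaE$umbre
  sorted[7] = mbrellaE$u
  sorted[8] = rellaE$umb
  sorted[9] = umbrellaE$
sorted[6] = llaE$umbre

Answer: llaE$umbre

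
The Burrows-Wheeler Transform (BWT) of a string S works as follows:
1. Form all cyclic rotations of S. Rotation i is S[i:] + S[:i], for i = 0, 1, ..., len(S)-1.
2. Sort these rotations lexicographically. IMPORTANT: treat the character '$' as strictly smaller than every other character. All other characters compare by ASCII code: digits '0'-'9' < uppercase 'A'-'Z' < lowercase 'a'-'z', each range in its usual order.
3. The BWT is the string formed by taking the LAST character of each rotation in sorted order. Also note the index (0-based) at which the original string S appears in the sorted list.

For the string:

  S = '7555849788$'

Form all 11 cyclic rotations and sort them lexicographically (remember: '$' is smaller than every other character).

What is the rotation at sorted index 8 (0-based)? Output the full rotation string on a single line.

All 11 rotations (rotation i = S[i:]+S[:i]):
  rot[0] = 7555849788$
  rot[1] = 555849788$7
  rot[2] = 55849788$75
  rot[3] = 5849788$755
  rot[4] = 849788$7555
  rot[5] = 49788$75558
  rot[6] = 9788$755584
  rot[7] = 788$7555849
  rot[8] = 88$75558497
  rot[9] = 8$755584978
  rot[10] = $7555849788
Sorted (with $ < everything):
  sorted[0] = $7555849788
  sorted[1] = 49788$75558
  sorted[2] = 555849788$7
  sorted[3] = 55849788$75
  sorted[4] = 5849788$755
  sorted[5] = 7555849788$
  sorted[6] = 788$7555849
  sorted[7] = 8$755584978
  sorted[8] = 849788$7555
  sorted[9] = 88$75558497
  sorted[10] = 9788$755584
sorted[8] = 849788$7555

Answer: 849788$7555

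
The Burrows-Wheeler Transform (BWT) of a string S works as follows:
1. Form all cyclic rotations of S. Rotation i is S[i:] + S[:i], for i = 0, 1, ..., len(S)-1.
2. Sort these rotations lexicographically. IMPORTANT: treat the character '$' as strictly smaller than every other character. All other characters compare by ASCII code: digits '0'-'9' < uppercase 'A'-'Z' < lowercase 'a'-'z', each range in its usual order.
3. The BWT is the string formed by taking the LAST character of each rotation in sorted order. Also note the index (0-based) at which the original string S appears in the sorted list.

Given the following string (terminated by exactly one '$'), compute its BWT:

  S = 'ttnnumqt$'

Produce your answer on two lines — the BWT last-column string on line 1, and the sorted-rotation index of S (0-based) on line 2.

All 9 rotations (rotation i = S[i:]+S[:i]):
  rot[0] = ttnnumqt$
  rot[1] = tnnumqt$t
  rot[2] = nnumqt$tt
  rot[3] = numqt$ttn
  rot[4] = umqt$ttnn
  rot[5] = mqt$ttnnu
  rot[6] = qt$ttnnum
  rot[7] = t$ttnnumq
  rot[8] = $ttnnumqt
Sorted (with $ < everything):
  sorted[0] = $ttnnumqt  (last char: 't')
  sorted[1] = mqt$ttnnu  (last char: 'u')
  sorted[2] = nnumqt$tt  (last char: 't')
  sorted[3] = numqt$ttn  (last char: 'n')
  sorted[4] = qt$ttnnum  (last char: 'm')
  sorted[5] = t$ttnnumq  (last char: 'q')
  sorted[6] = tnnumqt$t  (last char: 't')
  sorted[7] = ttnnumqt$  (last char: '$')
  sorted[8] = umqt$ttnn  (last char: 'n')
Last column: tutnmqt$n
Original string S is at sorted index 7

Answer: tutnmqt$n
7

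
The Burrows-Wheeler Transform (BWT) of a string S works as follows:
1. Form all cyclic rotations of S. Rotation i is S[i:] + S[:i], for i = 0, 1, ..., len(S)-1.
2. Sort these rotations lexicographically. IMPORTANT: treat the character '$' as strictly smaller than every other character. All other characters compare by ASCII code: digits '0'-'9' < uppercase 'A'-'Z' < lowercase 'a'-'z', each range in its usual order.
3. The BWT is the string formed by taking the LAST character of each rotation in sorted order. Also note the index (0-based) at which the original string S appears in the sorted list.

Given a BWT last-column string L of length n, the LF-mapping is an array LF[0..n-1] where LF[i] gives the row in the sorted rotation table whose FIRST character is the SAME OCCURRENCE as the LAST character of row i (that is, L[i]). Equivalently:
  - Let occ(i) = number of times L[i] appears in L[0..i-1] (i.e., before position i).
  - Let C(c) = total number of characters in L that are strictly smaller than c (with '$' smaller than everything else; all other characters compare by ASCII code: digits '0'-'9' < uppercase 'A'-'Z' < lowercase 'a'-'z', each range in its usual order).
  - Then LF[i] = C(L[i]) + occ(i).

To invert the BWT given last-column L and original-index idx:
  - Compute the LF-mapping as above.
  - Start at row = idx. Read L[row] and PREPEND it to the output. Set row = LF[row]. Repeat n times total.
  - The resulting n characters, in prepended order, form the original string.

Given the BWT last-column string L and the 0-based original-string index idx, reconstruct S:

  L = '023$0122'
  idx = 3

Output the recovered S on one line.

Answer: 1223020$

Derivation:
LF mapping: 1 4 7 0 2 3 5 6
Walk LF starting at row 3, prepending L[row]:
  step 1: row=3, L[3]='$', prepend. Next row=LF[3]=0
  step 2: row=0, L[0]='0', prepend. Next row=LF[0]=1
  step 3: row=1, L[1]='2', prepend. Next row=LF[1]=4
  step 4: row=4, L[4]='0', prepend. Next row=LF[4]=2
  step 5: row=2, L[2]='3', prepend. Next row=LF[2]=7
  step 6: row=7, L[7]='2', prepend. Next row=LF[7]=6
  step 7: row=6, L[6]='2', prepend. Next row=LF[6]=5
  step 8: row=5, L[5]='1', prepend. Next row=LF[5]=3
Reversed output: 1223020$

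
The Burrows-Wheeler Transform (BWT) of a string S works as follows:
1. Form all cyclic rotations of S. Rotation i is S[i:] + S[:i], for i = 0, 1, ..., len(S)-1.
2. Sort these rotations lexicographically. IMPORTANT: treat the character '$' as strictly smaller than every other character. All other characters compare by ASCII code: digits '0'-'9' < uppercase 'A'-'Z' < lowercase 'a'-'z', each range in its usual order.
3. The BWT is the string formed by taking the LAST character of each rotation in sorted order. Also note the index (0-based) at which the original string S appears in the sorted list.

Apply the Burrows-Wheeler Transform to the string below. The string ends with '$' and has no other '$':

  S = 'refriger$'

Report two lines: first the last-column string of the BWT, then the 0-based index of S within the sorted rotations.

All 9 rotations (rotation i = S[i:]+S[:i]):
  rot[0] = refriger$
  rot[1] = efriger$r
  rot[2] = friger$re
  rot[3] = riger$ref
  rot[4] = iger$refr
  rot[5] = ger$refri
  rot[6] = er$refrig
  rot[7] = r$refrige
  rot[8] = $refriger
Sorted (with $ < everything):
  sorted[0] = $refriger  (last char: 'r')
  sorted[1] = efriger$r  (last char: 'r')
  sorted[2] = er$refrig  (last char: 'g')
  sorted[3] = friger$re  (last char: 'e')
  sorted[4] = ger$refri  (last char: 'i')
  sorted[5] = iger$refr  (last char: 'r')
  sorted[6] = r$refrige  (last char: 'e')
  sorted[7] = refriger$  (last char: '$')
  sorted[8] = riger$ref  (last char: 'f')
Last column: rrgeire$f
Original string S is at sorted index 7

Answer: rrgeire$f
7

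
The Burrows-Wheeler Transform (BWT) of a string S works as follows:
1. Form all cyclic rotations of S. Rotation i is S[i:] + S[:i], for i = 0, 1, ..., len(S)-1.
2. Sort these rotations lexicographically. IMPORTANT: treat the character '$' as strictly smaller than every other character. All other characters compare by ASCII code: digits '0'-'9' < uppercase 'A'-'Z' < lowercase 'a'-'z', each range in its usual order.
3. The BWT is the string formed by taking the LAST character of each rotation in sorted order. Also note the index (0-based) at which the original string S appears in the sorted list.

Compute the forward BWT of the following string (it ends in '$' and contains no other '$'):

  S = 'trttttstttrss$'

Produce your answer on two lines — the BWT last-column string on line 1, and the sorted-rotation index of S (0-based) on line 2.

All 14 rotations (rotation i = S[i:]+S[:i]):
  rot[0] = trttttstttrss$
  rot[1] = rttttstttrss$t
  rot[2] = ttttstttrss$tr
  rot[3] = tttstttrss$trt
  rot[4] = ttstttrss$trtt
  rot[5] = tstttrss$trttt
  rot[6] = stttrss$trtttt
  rot[7] = tttrss$trtttts
  rot[8] = ttrss$trttttst
  rot[9] = trss$trttttstt
  rot[10] = rss$trttttsttt
  rot[11] = ss$trttttstttr
  rot[12] = s$trttttstttrs
  rot[13] = $trttttstttrss
Sorted (with $ < everything):
  sorted[0] = $trttttstttrss  (last char: 's')
  sorted[1] = rss$trttttsttt  (last char: 't')
  sorted[2] = rttttstttrss$t  (last char: 't')
  sorted[3] = s$trttttstttrs  (last char: 's')
  sorted[4] = ss$trttttstttr  (last char: 'r')
  sorted[5] = stttrss$trtttt  (last char: 't')
  sorted[6] = trss$trttttstt  (last char: 't')
  sorted[7] = trttttstttrss$  (last char: '$')
  sorted[8] = tstttrss$trttt  (last char: 't')
  sorted[9] = ttrss$trttttst  (last char: 't')
  sorted[10] = ttstttrss$trtt  (last char: 't')
  sorted[11] = tttrss$trtttts  (last char: 's')
  sorted[12] = tttstttrss$trt  (last char: 't')
  sorted[13] = ttttstttrss$tr  (last char: 'r')
Last column: sttsrtt$tttstr
Original string S is at sorted index 7

Answer: sttsrtt$tttstr
7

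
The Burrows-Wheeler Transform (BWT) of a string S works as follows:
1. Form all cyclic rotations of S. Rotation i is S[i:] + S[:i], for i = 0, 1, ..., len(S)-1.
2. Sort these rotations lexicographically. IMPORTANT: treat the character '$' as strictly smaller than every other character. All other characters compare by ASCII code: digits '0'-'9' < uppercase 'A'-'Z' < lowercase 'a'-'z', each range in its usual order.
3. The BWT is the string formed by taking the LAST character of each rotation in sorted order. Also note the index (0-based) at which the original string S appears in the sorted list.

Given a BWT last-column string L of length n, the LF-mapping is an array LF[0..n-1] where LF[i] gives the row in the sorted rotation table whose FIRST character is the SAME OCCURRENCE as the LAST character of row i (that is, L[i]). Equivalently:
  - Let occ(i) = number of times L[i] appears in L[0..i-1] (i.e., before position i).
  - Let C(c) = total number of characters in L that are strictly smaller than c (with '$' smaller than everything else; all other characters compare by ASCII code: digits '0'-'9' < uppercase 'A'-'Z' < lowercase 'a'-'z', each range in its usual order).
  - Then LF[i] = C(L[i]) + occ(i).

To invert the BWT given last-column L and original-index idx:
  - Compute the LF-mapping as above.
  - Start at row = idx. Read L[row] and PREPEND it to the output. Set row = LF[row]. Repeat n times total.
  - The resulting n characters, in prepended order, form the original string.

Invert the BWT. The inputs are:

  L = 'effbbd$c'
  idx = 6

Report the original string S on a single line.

Answer: fbcfbde$

Derivation:
LF mapping: 5 6 7 1 2 4 0 3
Walk LF starting at row 6, prepending L[row]:
  step 1: row=6, L[6]='$', prepend. Next row=LF[6]=0
  step 2: row=0, L[0]='e', prepend. Next row=LF[0]=5
  step 3: row=5, L[5]='d', prepend. Next row=LF[5]=4
  step 4: row=4, L[4]='b', prepend. Next row=LF[4]=2
  step 5: row=2, L[2]='f', prepend. Next row=LF[2]=7
  step 6: row=7, L[7]='c', prepend. Next row=LF[7]=3
  step 7: row=3, L[3]='b', prepend. Next row=LF[3]=1
  step 8: row=1, L[1]='f', prepend. Next row=LF[1]=6
Reversed output: fbcfbde$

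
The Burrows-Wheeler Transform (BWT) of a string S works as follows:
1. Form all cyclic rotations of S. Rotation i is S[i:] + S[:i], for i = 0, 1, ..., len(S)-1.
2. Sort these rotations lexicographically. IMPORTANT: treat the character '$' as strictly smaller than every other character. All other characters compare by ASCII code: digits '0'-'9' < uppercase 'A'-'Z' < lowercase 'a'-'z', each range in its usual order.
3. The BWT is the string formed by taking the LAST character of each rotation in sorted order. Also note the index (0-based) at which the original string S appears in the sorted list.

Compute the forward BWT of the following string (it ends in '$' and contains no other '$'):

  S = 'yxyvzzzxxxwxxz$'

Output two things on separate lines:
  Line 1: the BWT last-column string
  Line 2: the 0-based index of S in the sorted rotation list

Answer: zyxxxzwyxx$xzzv
10

Derivation:
All 15 rotations (rotation i = S[i:]+S[:i]):
  rot[0] = yxyvzzzxxxwxxz$
  rot[1] = xyvzzzxxxwxxz$y
  rot[2] = yvzzzxxxwxxz$yx
  rot[3] = vzzzxxxwxxz$yxy
  rot[4] = zzzxxxwxxz$yxyv
  rot[5] = zzxxxwxxz$yxyvz
  rot[6] = zxxxwxxz$yxyvzz
  rot[7] = xxxwxxz$yxyvzzz
  rot[8] = xxwxxz$yxyvzzzx
  rot[9] = xwxxz$yxyvzzzxx
  rot[10] = wxxz$yxyvzzzxxx
  rot[11] = xxz$yxyvzzzxxxw
  rot[12] = xz$yxyvzzzxxxwx
  rot[13] = z$yxyvzzzxxxwxx
  rot[14] = $yxyvzzzxxxwxxz
Sorted (with $ < everything):
  sorted[0] = $yxyvzzzxxxwxxz  (last char: 'z')
  sorted[1] = vzzzxxxwxxz$yxy  (last char: 'y')
  sorted[2] = wxxz$yxyvzzzxxx  (last char: 'x')
  sorted[3] = xwxxz$yxyvzzzxx  (last char: 'x')
  sorted[4] = xxwxxz$yxyvzzzx  (last char: 'x')
  sorted[5] = xxxwxxz$yxyvzzz  (last char: 'z')
  sorted[6] = xxz$yxyvzzzxxxw  (last char: 'w')
  sorted[7] = xyvzzzxxxwxxz$y  (last char: 'y')
  sorted[8] = xz$yxyvzzzxxxwx  (last char: 'x')
  sorted[9] = yvzzzxxxwxxz$yx  (last char: 'x')
  sorted[10] = yxyvzzzxxxwxxz$  (last char: '$')
  sorted[11] = z$yxyvzzzxxxwxx  (last char: 'x')
  sorted[12] = zxxxwxxz$yxyvzz  (last char: 'z')
  sorted[13] = zzxxxwxxz$yxyvz  (last char: 'z')
  sorted[14] = zzzxxxwxxz$yxyv  (last char: 'v')
Last column: zyxxxzwyxx$xzzv
Original string S is at sorted index 10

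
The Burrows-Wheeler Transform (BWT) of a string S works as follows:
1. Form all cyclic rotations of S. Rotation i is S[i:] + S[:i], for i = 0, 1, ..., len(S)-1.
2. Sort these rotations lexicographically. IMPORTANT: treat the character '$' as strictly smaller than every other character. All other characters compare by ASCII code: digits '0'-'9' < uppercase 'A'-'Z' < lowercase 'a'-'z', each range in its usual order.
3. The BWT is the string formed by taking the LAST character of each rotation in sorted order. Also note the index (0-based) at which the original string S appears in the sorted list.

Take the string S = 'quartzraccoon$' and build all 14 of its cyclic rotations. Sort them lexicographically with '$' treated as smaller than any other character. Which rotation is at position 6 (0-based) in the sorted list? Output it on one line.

All 14 rotations (rotation i = S[i:]+S[:i]):
  rot[0] = quartzraccoon$
  rot[1] = uartzraccoon$q
  rot[2] = artzraccoon$qu
  rot[3] = rtzraccoon$qua
  rot[4] = tzraccoon$quar
  rot[5] = zraccoon$quart
  rot[6] = raccoon$quartz
  rot[7] = accoon$quartzr
  rot[8] = ccoon$quartzra
  rot[9] = coon$quartzrac
  rot[10] = oon$quartzracc
  rot[11] = on$quartzracco
  rot[12] = n$quartzraccoo
  rot[13] = $quartzraccoon
Sorted (with $ < everything):
  sorted[0] = $quartzraccoon
  sorted[1] = accoon$quartzr
  sorted[2] = artzraccoon$qu
  sorted[3] = ccoon$quartzra
  sorted[4] = coon$quartzrac
  sorted[5] = n$quartzraccoo
  sorted[6] = on$quartzracco
  sorted[7] = oon$quartzracc
  sorted[8] = quartzraccoon$
  sorted[9] = raccoon$quartz
  sorted[10] = rtzraccoon$qua
  sorted[11] = tzraccoon$quar
  sorted[12] = uartzraccoon$q
  sorted[13] = zraccoon$quart
sorted[6] = on$quartzracco

Answer: on$quartzracco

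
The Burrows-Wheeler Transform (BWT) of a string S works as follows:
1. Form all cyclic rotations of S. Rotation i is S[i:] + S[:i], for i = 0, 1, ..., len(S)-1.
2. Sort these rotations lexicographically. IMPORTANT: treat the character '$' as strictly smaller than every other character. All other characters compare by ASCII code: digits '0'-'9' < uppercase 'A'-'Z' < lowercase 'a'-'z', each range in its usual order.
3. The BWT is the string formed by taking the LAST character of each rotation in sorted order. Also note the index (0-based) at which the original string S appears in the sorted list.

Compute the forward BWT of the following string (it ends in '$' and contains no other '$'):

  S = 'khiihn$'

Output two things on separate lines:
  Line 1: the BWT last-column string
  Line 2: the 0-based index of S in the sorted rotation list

All 7 rotations (rotation i = S[i:]+S[:i]):
  rot[0] = khiihn$
  rot[1] = hiihn$k
  rot[2] = iihn$kh
  rot[3] = ihn$khi
  rot[4] = hn$khii
  rot[5] = n$khiih
  rot[6] = $khiihn
Sorted (with $ < everything):
  sorted[0] = $khiihn  (last char: 'n')
  sorted[1] = hiihn$k  (last char: 'k')
  sorted[2] = hn$khii  (last char: 'i')
  sorted[3] = ihn$khi  (last char: 'i')
  sorted[4] = iihn$kh  (last char: 'h')
  sorted[5] = khiihn$  (last char: '$')
  sorted[6] = n$khiih  (last char: 'h')
Last column: nkiih$h
Original string S is at sorted index 5

Answer: nkiih$h
5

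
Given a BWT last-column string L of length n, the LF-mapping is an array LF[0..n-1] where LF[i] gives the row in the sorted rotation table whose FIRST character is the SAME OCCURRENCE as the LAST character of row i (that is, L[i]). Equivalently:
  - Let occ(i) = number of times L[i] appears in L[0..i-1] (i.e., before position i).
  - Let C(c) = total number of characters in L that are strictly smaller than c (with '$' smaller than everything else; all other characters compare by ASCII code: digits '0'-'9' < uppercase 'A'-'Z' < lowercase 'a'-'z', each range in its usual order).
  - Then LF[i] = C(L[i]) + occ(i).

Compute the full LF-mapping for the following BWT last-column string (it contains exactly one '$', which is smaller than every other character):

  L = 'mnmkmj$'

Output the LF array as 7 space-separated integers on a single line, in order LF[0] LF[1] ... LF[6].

Char counts: '$':1, 'j':1, 'k':1, 'm':3, 'n':1
C (first-col start): C('$')=0, C('j')=1, C('k')=2, C('m')=3, C('n')=6
L[0]='m': occ=0, LF[0]=C('m')+0=3+0=3
L[1]='n': occ=0, LF[1]=C('n')+0=6+0=6
L[2]='m': occ=1, LF[2]=C('m')+1=3+1=4
L[3]='k': occ=0, LF[3]=C('k')+0=2+0=2
L[4]='m': occ=2, LF[4]=C('m')+2=3+2=5
L[5]='j': occ=0, LF[5]=C('j')+0=1+0=1
L[6]='$': occ=0, LF[6]=C('$')+0=0+0=0

Answer: 3 6 4 2 5 1 0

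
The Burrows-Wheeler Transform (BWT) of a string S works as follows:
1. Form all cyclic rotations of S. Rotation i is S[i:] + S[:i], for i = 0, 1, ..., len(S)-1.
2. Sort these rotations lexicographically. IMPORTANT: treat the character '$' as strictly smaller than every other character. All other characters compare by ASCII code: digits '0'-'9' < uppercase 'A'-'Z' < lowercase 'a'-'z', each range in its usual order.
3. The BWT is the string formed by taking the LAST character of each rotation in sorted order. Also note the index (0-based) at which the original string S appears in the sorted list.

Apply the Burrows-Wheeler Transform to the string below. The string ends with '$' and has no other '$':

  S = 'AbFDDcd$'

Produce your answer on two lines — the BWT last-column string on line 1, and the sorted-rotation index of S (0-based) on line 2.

Answer: d$FDbADc
1

Derivation:
All 8 rotations (rotation i = S[i:]+S[:i]):
  rot[0] = AbFDDcd$
  rot[1] = bFDDcd$A
  rot[2] = FDDcd$Ab
  rot[3] = DDcd$AbF
  rot[4] = Dcd$AbFD
  rot[5] = cd$AbFDD
  rot[6] = d$AbFDDc
  rot[7] = $AbFDDcd
Sorted (with $ < everything):
  sorted[0] = $AbFDDcd  (last char: 'd')
  sorted[1] = AbFDDcd$  (last char: '$')
  sorted[2] = DDcd$AbF  (last char: 'F')
  sorted[3] = Dcd$AbFD  (last char: 'D')
  sorted[4] = FDDcd$Ab  (last char: 'b')
  sorted[5] = bFDDcd$A  (last char: 'A')
  sorted[6] = cd$AbFDD  (last char: 'D')
  sorted[7] = d$AbFDDc  (last char: 'c')
Last column: d$FDbADc
Original string S is at sorted index 1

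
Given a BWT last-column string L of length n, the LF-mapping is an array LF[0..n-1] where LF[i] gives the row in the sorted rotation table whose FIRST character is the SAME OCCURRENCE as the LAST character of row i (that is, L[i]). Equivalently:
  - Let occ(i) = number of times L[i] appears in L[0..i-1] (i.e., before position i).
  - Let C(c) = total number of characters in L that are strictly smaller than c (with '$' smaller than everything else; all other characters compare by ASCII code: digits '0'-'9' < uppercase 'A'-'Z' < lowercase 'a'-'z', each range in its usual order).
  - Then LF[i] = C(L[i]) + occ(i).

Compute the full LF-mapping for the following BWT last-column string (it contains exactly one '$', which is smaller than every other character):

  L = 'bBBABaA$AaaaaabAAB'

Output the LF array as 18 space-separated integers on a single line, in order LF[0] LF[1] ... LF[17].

Char counts: '$':1, 'A':5, 'B':4, 'a':6, 'b':2
C (first-col start): C('$')=0, C('A')=1, C('B')=6, C('a')=10, C('b')=16
L[0]='b': occ=0, LF[0]=C('b')+0=16+0=16
L[1]='B': occ=0, LF[1]=C('B')+0=6+0=6
L[2]='B': occ=1, LF[2]=C('B')+1=6+1=7
L[3]='A': occ=0, LF[3]=C('A')+0=1+0=1
L[4]='B': occ=2, LF[4]=C('B')+2=6+2=8
L[5]='a': occ=0, LF[5]=C('a')+0=10+0=10
L[6]='A': occ=1, LF[6]=C('A')+1=1+1=2
L[7]='$': occ=0, LF[7]=C('$')+0=0+0=0
L[8]='A': occ=2, LF[8]=C('A')+2=1+2=3
L[9]='a': occ=1, LF[9]=C('a')+1=10+1=11
L[10]='a': occ=2, LF[10]=C('a')+2=10+2=12
L[11]='a': occ=3, LF[11]=C('a')+3=10+3=13
L[12]='a': occ=4, LF[12]=C('a')+4=10+4=14
L[13]='a': occ=5, LF[13]=C('a')+5=10+5=15
L[14]='b': occ=1, LF[14]=C('b')+1=16+1=17
L[15]='A': occ=3, LF[15]=C('A')+3=1+3=4
L[16]='A': occ=4, LF[16]=C('A')+4=1+4=5
L[17]='B': occ=3, LF[17]=C('B')+3=6+3=9

Answer: 16 6 7 1 8 10 2 0 3 11 12 13 14 15 17 4 5 9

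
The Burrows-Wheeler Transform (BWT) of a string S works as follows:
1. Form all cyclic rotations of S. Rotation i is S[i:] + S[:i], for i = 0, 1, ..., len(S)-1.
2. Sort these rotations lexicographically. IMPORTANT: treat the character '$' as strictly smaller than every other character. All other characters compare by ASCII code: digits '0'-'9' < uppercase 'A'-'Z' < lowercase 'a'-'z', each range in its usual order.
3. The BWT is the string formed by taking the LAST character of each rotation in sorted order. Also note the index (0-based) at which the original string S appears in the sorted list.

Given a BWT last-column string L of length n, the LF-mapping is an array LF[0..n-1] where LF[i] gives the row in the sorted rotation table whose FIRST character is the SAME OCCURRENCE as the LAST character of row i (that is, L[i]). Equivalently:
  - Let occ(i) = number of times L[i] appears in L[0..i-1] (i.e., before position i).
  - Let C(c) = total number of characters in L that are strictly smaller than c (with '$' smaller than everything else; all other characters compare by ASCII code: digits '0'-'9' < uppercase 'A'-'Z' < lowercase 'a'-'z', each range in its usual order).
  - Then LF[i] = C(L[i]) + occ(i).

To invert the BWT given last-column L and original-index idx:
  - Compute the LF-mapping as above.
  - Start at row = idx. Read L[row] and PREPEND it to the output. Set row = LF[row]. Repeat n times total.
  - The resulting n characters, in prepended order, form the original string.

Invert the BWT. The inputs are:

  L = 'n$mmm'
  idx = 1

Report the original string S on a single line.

Answer: mmmn$

Derivation:
LF mapping: 4 0 1 2 3
Walk LF starting at row 1, prepending L[row]:
  step 1: row=1, L[1]='$', prepend. Next row=LF[1]=0
  step 2: row=0, L[0]='n', prepend. Next row=LF[0]=4
  step 3: row=4, L[4]='m', prepend. Next row=LF[4]=3
  step 4: row=3, L[3]='m', prepend. Next row=LF[3]=2
  step 5: row=2, L[2]='m', prepend. Next row=LF[2]=1
Reversed output: mmmn$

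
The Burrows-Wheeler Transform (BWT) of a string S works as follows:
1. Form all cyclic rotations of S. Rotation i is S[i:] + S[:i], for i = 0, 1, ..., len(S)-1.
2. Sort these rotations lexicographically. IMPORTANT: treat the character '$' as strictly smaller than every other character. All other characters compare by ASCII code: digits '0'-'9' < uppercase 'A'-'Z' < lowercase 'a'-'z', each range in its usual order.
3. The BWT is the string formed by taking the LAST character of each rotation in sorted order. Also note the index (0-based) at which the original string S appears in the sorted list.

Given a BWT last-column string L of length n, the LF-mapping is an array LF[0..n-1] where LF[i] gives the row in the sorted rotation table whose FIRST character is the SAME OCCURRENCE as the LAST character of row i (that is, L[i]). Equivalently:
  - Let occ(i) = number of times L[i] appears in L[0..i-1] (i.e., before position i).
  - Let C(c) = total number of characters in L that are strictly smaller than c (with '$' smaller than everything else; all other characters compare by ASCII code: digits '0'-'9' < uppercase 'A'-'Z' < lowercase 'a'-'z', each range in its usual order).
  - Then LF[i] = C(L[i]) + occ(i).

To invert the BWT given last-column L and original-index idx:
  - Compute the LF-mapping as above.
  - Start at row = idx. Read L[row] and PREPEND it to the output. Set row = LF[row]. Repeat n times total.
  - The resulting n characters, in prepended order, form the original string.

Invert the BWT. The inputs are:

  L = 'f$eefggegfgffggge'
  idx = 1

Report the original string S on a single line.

LF mapping: 5 0 1 2 6 10 11 3 12 7 13 8 9 14 15 16 4
Walk LF starting at row 1, prepending L[row]:
  step 1: row=1, L[1]='$', prepend. Next row=LF[1]=0
  step 2: row=0, L[0]='f', prepend. Next row=LF[0]=5
  step 3: row=5, L[5]='g', prepend. Next row=LF[5]=10
  step 4: row=10, L[10]='g', prepend. Next row=LF[10]=13
  step 5: row=13, L[13]='g', prepend. Next row=LF[13]=14
  step 6: row=14, L[14]='g', prepend. Next row=LF[14]=15
  step 7: row=15, L[15]='g', prepend. Next row=LF[15]=16
  step 8: row=16, L[16]='e', prepend. Next row=LF[16]=4
  step 9: row=4, L[4]='f', prepend. Next row=LF[4]=6
  step 10: row=6, L[6]='g', prepend. Next row=LF[6]=11
  step 11: row=11, L[11]='f', prepend. Next row=LF[11]=8
  step 12: row=8, L[8]='g', prepend. Next row=LF[8]=12
  step 13: row=12, L[12]='f', prepend. Next row=LF[12]=9
  step 14: row=9, L[9]='f', prepend. Next row=LF[9]=7
  step 15: row=7, L[7]='e', prepend. Next row=LF[7]=3
  step 16: row=3, L[3]='e', prepend. Next row=LF[3]=2
  step 17: row=2, L[2]='e', prepend. Next row=LF[2]=1
Reversed output: eeeffgfgfegggggf$

Answer: eeeffgfgfegggggf$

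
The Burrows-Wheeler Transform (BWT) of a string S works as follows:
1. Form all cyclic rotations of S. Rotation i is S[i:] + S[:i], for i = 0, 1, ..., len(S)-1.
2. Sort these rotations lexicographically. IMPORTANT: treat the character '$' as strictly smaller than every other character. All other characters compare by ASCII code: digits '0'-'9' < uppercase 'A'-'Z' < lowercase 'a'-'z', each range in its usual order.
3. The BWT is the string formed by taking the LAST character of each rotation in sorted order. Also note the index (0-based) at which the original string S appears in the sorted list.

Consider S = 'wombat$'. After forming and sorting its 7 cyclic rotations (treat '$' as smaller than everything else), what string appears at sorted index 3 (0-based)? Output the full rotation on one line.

All 7 rotations (rotation i = S[i:]+S[:i]):
  rot[0] = wombat$
  rot[1] = ombat$w
  rot[2] = mbat$wo
  rot[3] = bat$wom
  rot[4] = at$womb
  rot[5] = t$womba
  rot[6] = $wombat
Sorted (with $ < everything):
  sorted[0] = $wombat
  sorted[1] = at$womb
  sorted[2] = bat$wom
  sorted[3] = mbat$wo
  sorted[4] = ombat$w
  sorted[5] = t$womba
  sorted[6] = wombat$
sorted[3] = mbat$wo

Answer: mbat$wo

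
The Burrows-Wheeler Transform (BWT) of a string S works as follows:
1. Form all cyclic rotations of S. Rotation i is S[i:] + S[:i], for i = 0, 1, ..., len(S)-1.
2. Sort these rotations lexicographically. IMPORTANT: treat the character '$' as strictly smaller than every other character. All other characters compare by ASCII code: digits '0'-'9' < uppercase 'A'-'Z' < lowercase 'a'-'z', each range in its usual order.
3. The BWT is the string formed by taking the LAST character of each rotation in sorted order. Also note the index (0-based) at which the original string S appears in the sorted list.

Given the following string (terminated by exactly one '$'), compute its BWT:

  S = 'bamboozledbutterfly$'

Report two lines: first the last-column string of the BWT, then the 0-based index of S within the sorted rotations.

Answer: yb$mdeltrzfaboetublo
2

Derivation:
All 20 rotations (rotation i = S[i:]+S[:i]):
  rot[0] = bamboozledbutterfly$
  rot[1] = amboozledbutterfly$b
  rot[2] = mboozledbutterfly$ba
  rot[3] = boozledbutterfly$bam
  rot[4] = oozledbutterfly$bamb
  rot[5] = ozledbutterfly$bambo
  rot[6] = zledbutterfly$bamboo
  rot[7] = ledbutterfly$bambooz
  rot[8] = edbutterfly$bamboozl
  rot[9] = dbutterfly$bamboozle
  rot[10] = butterfly$bamboozled
  rot[11] = utterfly$bamboozledb
  rot[12] = tterfly$bamboozledbu
  rot[13] = terfly$bamboozledbut
  rot[14] = erfly$bamboozledbutt
  rot[15] = rfly$bamboozledbutte
  rot[16] = fly$bamboozledbutter
  rot[17] = ly$bamboozledbutterf
  rot[18] = y$bamboozledbutterfl
  rot[19] = $bamboozledbutterfly
Sorted (with $ < everything):
  sorted[0] = $bamboozledbutterfly  (last char: 'y')
  sorted[1] = amboozledbutterfly$b  (last char: 'b')
  sorted[2] = bamboozledbutterfly$  (last char: '$')
  sorted[3] = boozledbutterfly$bam  (last char: 'm')
  sorted[4] = butterfly$bamboozled  (last char: 'd')
  sorted[5] = dbutterfly$bamboozle  (last char: 'e')
  sorted[6] = edbutterfly$bamboozl  (last char: 'l')
  sorted[7] = erfly$bamboozledbutt  (last char: 't')
  sorted[8] = fly$bamboozledbutter  (last char: 'r')
  sorted[9] = ledbutterfly$bambooz  (last char: 'z')
  sorted[10] = ly$bamboozledbutterf  (last char: 'f')
  sorted[11] = mboozledbutterfly$ba  (last char: 'a')
  sorted[12] = oozledbutterfly$bamb  (last char: 'b')
  sorted[13] = ozledbutterfly$bambo  (last char: 'o')
  sorted[14] = rfly$bamboozledbutte  (last char: 'e')
  sorted[15] = terfly$bamboozledbut  (last char: 't')
  sorted[16] = tterfly$bamboozledbu  (last char: 'u')
  sorted[17] = utterfly$bamboozledb  (last char: 'b')
  sorted[18] = y$bamboozledbutterfl  (last char: 'l')
  sorted[19] = zledbutterfly$bamboo  (last char: 'o')
Last column: yb$mdeltrzfaboetublo
Original string S is at sorted index 2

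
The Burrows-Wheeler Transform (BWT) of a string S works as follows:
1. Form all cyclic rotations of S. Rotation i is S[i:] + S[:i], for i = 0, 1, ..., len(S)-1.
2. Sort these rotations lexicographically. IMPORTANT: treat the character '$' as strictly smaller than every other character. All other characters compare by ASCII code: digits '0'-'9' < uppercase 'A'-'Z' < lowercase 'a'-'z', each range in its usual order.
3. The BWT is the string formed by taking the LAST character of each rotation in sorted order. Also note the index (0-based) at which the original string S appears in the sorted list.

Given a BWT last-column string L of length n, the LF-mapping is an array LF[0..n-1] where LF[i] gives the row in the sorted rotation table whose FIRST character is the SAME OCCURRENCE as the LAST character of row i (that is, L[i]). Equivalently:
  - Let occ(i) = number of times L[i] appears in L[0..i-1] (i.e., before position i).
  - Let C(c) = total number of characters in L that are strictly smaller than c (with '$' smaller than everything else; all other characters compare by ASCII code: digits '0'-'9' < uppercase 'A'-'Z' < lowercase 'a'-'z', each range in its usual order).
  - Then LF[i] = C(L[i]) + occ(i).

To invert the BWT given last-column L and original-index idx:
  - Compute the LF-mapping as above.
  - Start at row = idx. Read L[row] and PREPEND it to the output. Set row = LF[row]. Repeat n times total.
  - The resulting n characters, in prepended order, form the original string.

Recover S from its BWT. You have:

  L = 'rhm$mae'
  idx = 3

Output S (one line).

LF mapping: 6 3 4 0 5 1 2
Walk LF starting at row 3, prepending L[row]:
  step 1: row=3, L[3]='$', prepend. Next row=LF[3]=0
  step 2: row=0, L[0]='r', prepend. Next row=LF[0]=6
  step 3: row=6, L[6]='e', prepend. Next row=LF[6]=2
  step 4: row=2, L[2]='m', prepend. Next row=LF[2]=4
  step 5: row=4, L[4]='m', prepend. Next row=LF[4]=5
  step 6: row=5, L[5]='a', prepend. Next row=LF[5]=1
  step 7: row=1, L[1]='h', prepend. Next row=LF[1]=3
Reversed output: hammer$

Answer: hammer$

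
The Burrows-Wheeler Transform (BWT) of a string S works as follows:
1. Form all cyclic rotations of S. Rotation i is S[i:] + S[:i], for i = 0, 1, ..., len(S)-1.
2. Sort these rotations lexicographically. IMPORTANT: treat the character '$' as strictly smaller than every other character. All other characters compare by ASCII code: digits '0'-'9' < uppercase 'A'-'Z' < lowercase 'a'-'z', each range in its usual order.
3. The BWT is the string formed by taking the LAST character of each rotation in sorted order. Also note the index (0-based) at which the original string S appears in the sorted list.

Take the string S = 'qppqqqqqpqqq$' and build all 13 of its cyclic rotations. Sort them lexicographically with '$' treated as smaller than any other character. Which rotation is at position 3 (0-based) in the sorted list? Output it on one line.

Answer: pqqqqqpqqq$qp

Derivation:
All 13 rotations (rotation i = S[i:]+S[:i]):
  rot[0] = qppqqqqqpqqq$
  rot[1] = ppqqqqqpqqq$q
  rot[2] = pqqqqqpqqq$qp
  rot[3] = qqqqqpqqq$qpp
  rot[4] = qqqqpqqq$qppq
  rot[5] = qqqpqqq$qppqq
  rot[6] = qqpqqq$qppqqq
  rot[7] = qpqqq$qppqqqq
  rot[8] = pqqq$qppqqqqq
  rot[9] = qqq$qppqqqqqp
  rot[10] = qq$qppqqqqqpq
  rot[11] = q$qppqqqqqpqq
  rot[12] = $qppqqqqqpqqq
Sorted (with $ < everything):
  sorted[0] = $qppqqqqqpqqq
  sorted[1] = ppqqqqqpqqq$q
  sorted[2] = pqqq$qppqqqqq
  sorted[3] = pqqqqqpqqq$qp
  sorted[4] = q$qppqqqqqpqq
  sorted[5] = qppqqqqqpqqq$
  sorted[6] = qpqqq$qppqqqq
  sorted[7] = qq$qppqqqqqpq
  sorted[8] = qqpqqq$qppqqq
  sorted[9] = qqq$qppqqqqqp
  sorted[10] = qqqpqqq$qppqq
  sorted[11] = qqqqpqqq$qppq
  sorted[12] = qqqqqpqqq$qpp
sorted[3] = pqqqqqpqqq$qp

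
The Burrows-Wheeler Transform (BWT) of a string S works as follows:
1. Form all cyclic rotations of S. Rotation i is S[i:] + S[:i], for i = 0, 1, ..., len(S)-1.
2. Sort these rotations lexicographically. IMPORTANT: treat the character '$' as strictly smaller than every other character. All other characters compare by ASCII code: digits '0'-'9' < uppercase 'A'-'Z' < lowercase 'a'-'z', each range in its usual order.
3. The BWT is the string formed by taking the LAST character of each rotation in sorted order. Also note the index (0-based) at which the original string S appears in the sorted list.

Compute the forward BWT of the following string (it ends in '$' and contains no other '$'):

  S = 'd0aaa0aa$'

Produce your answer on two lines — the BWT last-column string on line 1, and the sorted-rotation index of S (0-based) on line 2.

All 9 rotations (rotation i = S[i:]+S[:i]):
  rot[0] = d0aaa0aa$
  rot[1] = 0aaa0aa$d
  rot[2] = aaa0aa$d0
  rot[3] = aa0aa$d0a
  rot[4] = a0aa$d0aa
  rot[5] = 0aa$d0aaa
  rot[6] = aa$d0aaa0
  rot[7] = a$d0aaa0a
  rot[8] = $d0aaa0aa
Sorted (with $ < everything):
  sorted[0] = $d0aaa0aa  (last char: 'a')
  sorted[1] = 0aa$d0aaa  (last char: 'a')
  sorted[2] = 0aaa0aa$d  (last char: 'd')
  sorted[3] = a$d0aaa0a  (last char: 'a')
  sorted[4] = a0aa$d0aa  (last char: 'a')
  sorted[5] = aa$d0aaa0  (last char: '0')
  sorted[6] = aa0aa$d0a  (last char: 'a')
  sorted[7] = aaa0aa$d0  (last char: '0')
  sorted[8] = d0aaa0aa$  (last char: '$')
Last column: aadaa0a0$
Original string S is at sorted index 8

Answer: aadaa0a0$
8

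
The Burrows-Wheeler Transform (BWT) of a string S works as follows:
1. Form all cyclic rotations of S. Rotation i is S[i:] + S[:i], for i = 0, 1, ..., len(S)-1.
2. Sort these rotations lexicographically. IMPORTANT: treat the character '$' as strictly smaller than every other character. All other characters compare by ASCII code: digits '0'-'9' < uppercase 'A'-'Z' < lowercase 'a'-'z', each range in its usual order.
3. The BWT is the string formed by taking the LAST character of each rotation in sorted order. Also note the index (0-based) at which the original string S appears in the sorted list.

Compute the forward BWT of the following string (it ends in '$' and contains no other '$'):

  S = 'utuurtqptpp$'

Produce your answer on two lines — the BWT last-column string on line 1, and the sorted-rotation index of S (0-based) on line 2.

All 12 rotations (rotation i = S[i:]+S[:i]):
  rot[0] = utuurtqptpp$
  rot[1] = tuurtqptpp$u
  rot[2] = uurtqptpp$ut
  rot[3] = urtqptpp$utu
  rot[4] = rtqptpp$utuu
  rot[5] = tqptpp$utuur
  rot[6] = qptpp$utuurt
  rot[7] = ptpp$utuurtq
  rot[8] = tpp$utuurtqp
  rot[9] = pp$utuurtqpt
  rot[10] = p$utuurtqptp
  rot[11] = $utuurtqptpp
Sorted (with $ < everything):
  sorted[0] = $utuurtqptpp  (last char: 'p')
  sorted[1] = p$utuurtqptp  (last char: 'p')
  sorted[2] = pp$utuurtqpt  (last char: 't')
  sorted[3] = ptpp$utuurtq  (last char: 'q')
  sorted[4] = qptpp$utuurt  (last char: 't')
  sorted[5] = rtqptpp$utuu  (last char: 'u')
  sorted[6] = tpp$utuurtqp  (last char: 'p')
  sorted[7] = tqptpp$utuur  (last char: 'r')
  sorted[8] = tuurtqptpp$u  (last char: 'u')
  sorted[9] = urtqptpp$utu  (last char: 'u')
  sorted[10] = utuurtqptpp$  (last char: '$')
  sorted[11] = uurtqptpp$ut  (last char: 't')
Last column: pptqtupruu$t
Original string S is at sorted index 10

Answer: pptqtupruu$t
10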